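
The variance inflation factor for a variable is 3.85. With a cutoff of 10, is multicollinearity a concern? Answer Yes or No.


The threshold is 10.
VIF = 3.85 is < 10.
Multicollinearity indication: No.

No


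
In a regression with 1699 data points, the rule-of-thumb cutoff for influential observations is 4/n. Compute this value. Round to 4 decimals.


The threshold is 4/n.
4/1699 = 0.0024.

0.0024


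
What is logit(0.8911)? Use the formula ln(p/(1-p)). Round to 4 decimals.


1 - p = 0.1089.
p/(1-p) = 8.1827.
logit = ln(8.1827) = 2.1020.

2.1020


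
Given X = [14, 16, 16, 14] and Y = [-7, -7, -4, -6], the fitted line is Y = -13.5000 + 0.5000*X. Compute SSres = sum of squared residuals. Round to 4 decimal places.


Compute predicted values, then residuals = yi - yhat_i.
Residuals: [-0.5000, -1.5000, 1.5000, 0.5000].
SSres = sum(residual^2) = 5.0000.

5.0000


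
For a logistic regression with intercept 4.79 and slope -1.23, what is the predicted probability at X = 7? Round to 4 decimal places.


Linear predictor: z = 4.79 + -1.23 * 7 = -3.8200.
P = 1/(1 + exp(3.8200)) = 1/(1 + 45.6042) = 0.0215.

0.0215


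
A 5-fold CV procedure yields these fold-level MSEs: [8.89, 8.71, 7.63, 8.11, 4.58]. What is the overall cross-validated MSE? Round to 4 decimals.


Add all fold MSEs: 37.9200.
Divide by k = 5: 37.9200/5 = 7.5840.

7.5840


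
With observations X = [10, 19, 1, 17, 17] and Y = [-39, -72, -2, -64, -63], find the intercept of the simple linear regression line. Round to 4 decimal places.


Compute b1 = -3.8361 from the OLS formula.
With xbar = 12.8000 and ybar = -48.0000, the intercept is:
b0 = -48.0000 - -3.8361 * 12.8000 = 1.1014.

1.1014


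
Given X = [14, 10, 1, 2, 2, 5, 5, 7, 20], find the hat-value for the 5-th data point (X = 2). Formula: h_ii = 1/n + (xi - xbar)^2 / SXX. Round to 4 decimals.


n = 9, xbar = 7.3333.
SXX = sum((xi - xbar)^2) = 320.0000.
h = 1/9 + (2 - 7.3333)^2 / 320.0000 = 0.2000.

0.2000


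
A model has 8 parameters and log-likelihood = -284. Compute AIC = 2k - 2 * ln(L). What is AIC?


AIC = 2*8 - 2*(-284).
= 16 + 568 = 584.

584


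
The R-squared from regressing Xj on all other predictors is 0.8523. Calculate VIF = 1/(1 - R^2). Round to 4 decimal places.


VIF = 1 / (1 - 0.8523).
= 1 / 0.1477 = 6.7705.

6.7705


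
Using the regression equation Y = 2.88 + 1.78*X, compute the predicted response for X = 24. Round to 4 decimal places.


Plug X = 24 into Y = 2.88 + 1.78*X:
Y = 2.88 + 42.7200 = 45.6000.

45.6000


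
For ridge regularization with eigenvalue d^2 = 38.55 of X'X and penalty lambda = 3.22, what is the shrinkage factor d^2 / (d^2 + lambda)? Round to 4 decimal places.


Denominator = d^2 + lambda = 38.55 + 3.22 = 41.7700.
Shrinkage = 38.55 / 41.7700 = 0.9229.

0.9229


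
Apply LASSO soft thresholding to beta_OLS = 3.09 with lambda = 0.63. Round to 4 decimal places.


|beta_OLS| = 3.09.
lambda = 0.63.
Since |beta| > lambda, coefficient = sign(beta)*(|beta| - lambda) = 2.4600.
Result = 2.4600.

2.4600


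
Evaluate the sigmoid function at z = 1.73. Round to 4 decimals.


exp(-1.7300) = 0.1773.
1 + exp(-z) = 1.1773.
sigmoid = 1/1.1773 = 0.8494.

0.8494


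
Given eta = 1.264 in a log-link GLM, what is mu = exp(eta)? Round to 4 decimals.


Apply the inverse link:
mu = e^1.264 = 3.5396.

3.5396


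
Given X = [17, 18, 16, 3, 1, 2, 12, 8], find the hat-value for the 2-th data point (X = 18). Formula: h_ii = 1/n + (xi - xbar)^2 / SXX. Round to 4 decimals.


Compute xbar = 9.6250 with n = 8 observations.
SXX = 349.8750.
Leverage = 1/8 + (18 - 9.6250)^2/349.8750 = 0.3255.

0.3255


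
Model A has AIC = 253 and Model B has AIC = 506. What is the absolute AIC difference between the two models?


Compute |253 - 506| = 253.
Model A has the smaller AIC.

253


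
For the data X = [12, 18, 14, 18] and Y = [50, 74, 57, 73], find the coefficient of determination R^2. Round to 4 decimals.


After computing the OLS fit (b0=2.0741, b1=3.9630):
SSres = 0.9630, SStot = 425.0000.
R^2 = 1 - 0.9630/425.0000 = 0.9977.

0.9977


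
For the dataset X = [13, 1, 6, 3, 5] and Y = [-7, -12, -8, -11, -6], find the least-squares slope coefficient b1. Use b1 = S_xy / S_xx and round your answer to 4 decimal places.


The sample means are xbar = 5.6000 and ybar = -8.8000.
Compute S_xx = 83.2000 and S_xy = 32.4000.
Slope b1 = S_xy / S_xx = 32.4000 / 83.2000 = 0.3894.

0.3894


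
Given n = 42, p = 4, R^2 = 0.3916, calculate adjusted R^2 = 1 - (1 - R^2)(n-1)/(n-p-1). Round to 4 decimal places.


Plug in: Adj R^2 = 1 - (1 - 0.3916) * 41/37.
= 1 - 0.6084 * 41/37
= 1 - 24.9444 / 37
= 1 - 0.6742 = 0.3258.

0.3258


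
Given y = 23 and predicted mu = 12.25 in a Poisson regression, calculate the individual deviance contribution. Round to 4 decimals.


y/mu = 23/12.25 = 1.877551 (approx.), and ln(23/12.25) = 0.629968.
y * ln(y/mu) = 23 * 0.629968 = 14.489264.
y - mu = 10.75.
D = 2 * (14.489264 - 10.75) = 7.478528, which rounds to 7.4785.

7.4785


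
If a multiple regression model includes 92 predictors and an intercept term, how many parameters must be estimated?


Including the intercept, the model has 92 predictor coefficients + 1 intercept.
Total = 93.

93


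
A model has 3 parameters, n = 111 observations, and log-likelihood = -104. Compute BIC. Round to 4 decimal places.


k * ln(n) = 3 * ln(111) = 3 * 4.709530 = 14.128590.
-2 * loglik = -2 * (-104) = 208.
BIC = 14.128590 + 208 = 222.128590, which rounds to 222.1286.

222.1286


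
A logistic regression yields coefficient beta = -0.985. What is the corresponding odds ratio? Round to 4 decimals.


Odds ratio = exp(beta) = exp(-0.985).
= 0.3734.

0.3734


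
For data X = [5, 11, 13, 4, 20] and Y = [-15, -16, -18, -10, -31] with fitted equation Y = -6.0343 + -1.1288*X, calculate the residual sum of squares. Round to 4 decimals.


Compute predicted values, then residuals = yi - yhat_i.
Residuals: [-3.3217, 2.4511, 2.7087, 0.5495, -2.3897].
SSres = sum(residual^2) = 30.3913.

30.3913


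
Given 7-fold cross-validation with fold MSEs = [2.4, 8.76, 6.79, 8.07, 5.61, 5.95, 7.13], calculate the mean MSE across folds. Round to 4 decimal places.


Sum of fold MSEs = 44.7100.
Average = 44.7100 / 7 = 6.3871.

6.3871


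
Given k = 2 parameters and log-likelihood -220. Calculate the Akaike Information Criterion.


Compute:
2k = 2*2 = 4.
-2*loglik = -2*(-220) = 440.
AIC = 4 + 440 = 444.

444


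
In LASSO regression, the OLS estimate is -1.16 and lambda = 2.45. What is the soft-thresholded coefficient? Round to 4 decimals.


|beta_OLS| = 1.16.
lambda = 2.45.
Since |beta| <= lambda, the coefficient is set to 0.
Result = 0.0000.

0.0000


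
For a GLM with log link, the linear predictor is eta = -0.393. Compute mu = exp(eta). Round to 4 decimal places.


mu = exp(eta) = exp(-0.393).
= 0.6750.

0.6750


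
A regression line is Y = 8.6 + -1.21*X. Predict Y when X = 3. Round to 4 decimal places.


Predicted value:
Y = 8.6 + (-1.21)(3) = 8.6 + -3.6300 = 4.9700.

4.9700


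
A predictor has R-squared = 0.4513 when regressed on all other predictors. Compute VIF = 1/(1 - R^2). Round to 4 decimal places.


Using VIF = 1/(1 - R^2_j):
1 - 0.4513 = 0.5487.
VIF = 1.8225.

1.8225


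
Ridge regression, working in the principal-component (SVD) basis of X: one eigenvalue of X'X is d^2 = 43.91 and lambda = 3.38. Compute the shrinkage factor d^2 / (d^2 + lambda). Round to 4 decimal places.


d^2 + lambda = 43.91 + 3.38 = 47.2900.
Shrinkage factor = 43.91/47.2900 = 0.9285.

0.9285


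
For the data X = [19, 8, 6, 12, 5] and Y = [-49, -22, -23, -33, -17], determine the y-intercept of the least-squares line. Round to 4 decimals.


First find the slope: b1 = -2.2000.
Means: xbar = 10.0000, ybar = -28.8000.
b0 = ybar - b1 * xbar = -28.8000 - -2.2000 * 10.0000 = -6.8000.

-6.8000


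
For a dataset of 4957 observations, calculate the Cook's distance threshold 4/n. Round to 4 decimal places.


Using the rule of thumb:
Threshold = 4 / 4957 = 0.0008.

0.0008


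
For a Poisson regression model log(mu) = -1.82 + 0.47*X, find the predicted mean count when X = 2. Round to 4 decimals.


Compute eta = -1.82 + 0.47 * 2 = -0.8800.
Apply inverse link: mu = e^-0.8800 = 0.4148.

0.4148


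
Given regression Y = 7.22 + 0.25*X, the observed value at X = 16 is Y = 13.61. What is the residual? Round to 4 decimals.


Fitted value at X = 16 is yhat = 7.22 + 0.25*16 = 11.2200.
Residual = 13.61 - 11.2200 = 2.3900.

2.3900


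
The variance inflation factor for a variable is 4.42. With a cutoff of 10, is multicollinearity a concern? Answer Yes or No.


Check: VIF = 4.42 vs threshold = 10.
Since 4.42 < 10, the answer is No.

No


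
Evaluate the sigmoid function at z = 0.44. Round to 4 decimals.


exp(-0.4400) = 0.6440.
1 + exp(-z) = 1.6440.
sigmoid = 1/1.6440 = 0.6083.

0.6083


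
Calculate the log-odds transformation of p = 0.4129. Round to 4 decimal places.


The odds are p/(1-p) = 0.4129 / 0.5871 = 0.7033.
logit(p) = ln(0.7033) = -0.3520.

-0.3520


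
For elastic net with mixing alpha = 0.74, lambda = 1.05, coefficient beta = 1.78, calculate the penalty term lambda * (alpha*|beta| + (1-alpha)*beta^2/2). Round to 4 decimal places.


Compute:
L1 = 0.74 * 1.78 = 1.3172.
L2 = 0.26 * 1.78^2 / 2 = 0.4119.
Penalty = 1.05 * (1.3172 + 0.4119) = 1.8155.

1.8155


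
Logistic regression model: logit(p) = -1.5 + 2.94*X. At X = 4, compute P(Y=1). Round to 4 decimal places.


Compute z = -1.5 + (2.94)(4) = 10.2600.
exp(-z) = 0.0000.
P = 1/(1 + 0.0000) = 1.0000.

1.0000


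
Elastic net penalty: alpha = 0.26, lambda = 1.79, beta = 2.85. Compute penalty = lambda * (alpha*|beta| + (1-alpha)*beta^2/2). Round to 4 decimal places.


alpha * |beta| = 0.26 * 2.85 = 0.7410.
(1-alpha) * beta^2/2 = 0.74 * 8.1225/2 = 3.0053.
Total = 1.79 * (0.7410 + 3.0053) = 6.7059.

6.7059


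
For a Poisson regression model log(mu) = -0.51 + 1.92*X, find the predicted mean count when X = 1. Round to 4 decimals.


Linear predictor: eta = -0.51 + (1.92)(1) = 1.4100.
Expected count: mu = exp(1.4100) = 4.0960.

4.0960


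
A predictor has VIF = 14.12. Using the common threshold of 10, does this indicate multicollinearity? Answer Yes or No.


Check: VIF = 14.12 vs threshold = 10.
Since 14.12 >= 10, the answer is Yes.

Yes


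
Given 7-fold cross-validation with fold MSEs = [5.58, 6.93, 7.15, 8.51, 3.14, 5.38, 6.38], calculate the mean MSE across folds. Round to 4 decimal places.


Add all fold MSEs: 43.0700.
Divide by k = 7: 43.0700/7 = 6.1529.

6.1529


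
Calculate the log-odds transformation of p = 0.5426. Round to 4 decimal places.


1 - p = 0.4574.
p/(1-p) = 1.1863.
logit = ln(1.1863) = 0.1708.

0.1708


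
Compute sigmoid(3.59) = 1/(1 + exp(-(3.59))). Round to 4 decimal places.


Compute exp(-3.5900) = 0.0276.
Sigmoid = 1 / (1 + 0.0276) = 1 / 1.0276 = 0.9731.

0.9731


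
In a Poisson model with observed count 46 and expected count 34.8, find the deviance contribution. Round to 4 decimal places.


First: ln(46/34.8) = 0.279024.
Then: 46 * 0.279024 = 12.835104.
y - mu = 46 - 34.8 = 11.2.
D = 2(12.835104 - 11.2) = 3.270208, which rounds to 3.2702.

3.2702


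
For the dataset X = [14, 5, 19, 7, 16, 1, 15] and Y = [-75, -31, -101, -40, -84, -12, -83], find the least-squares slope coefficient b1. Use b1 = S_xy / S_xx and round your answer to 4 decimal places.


First compute the means: xbar = 11.0000, ybar = -60.8571.
Then S_xx = sum((xi - xbar)^2) = 266.0000.
S_xy = sum((xi - xbar)(yi - ybar)) = -1319.0000.
b1 = S_xy / S_xx = -1319.0000 / 266.0000 = -4.9586.

-4.9586


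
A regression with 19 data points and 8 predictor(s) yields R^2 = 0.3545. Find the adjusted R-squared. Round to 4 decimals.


Using the formula:
(1 - 0.3545) = 0.6455.
Multiply by 18/10: 0.6455 * 18 = 11.6190, then 11.6190 / 10 = 1.1619.
Adj R^2 = 1 - 1.1619 = -0.1619.

-0.1619


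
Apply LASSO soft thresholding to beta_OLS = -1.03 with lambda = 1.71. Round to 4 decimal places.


Check: |-1.03| = 1.03 vs lambda = 1.71.
Since |beta| <= lambda, the coefficient is set to 0.
Soft-thresholded coefficient = 0.0000.

0.0000


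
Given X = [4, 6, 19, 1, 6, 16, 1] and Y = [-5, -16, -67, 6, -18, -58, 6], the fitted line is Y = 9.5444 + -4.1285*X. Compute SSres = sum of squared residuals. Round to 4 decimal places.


For each point, residual = actual - predicted.
Residuals: [1.9696, -0.7734, 1.8971, 0.5841, -2.7734, -1.4884, 0.5841].
Sum of squared residuals = 18.6659.

18.6659


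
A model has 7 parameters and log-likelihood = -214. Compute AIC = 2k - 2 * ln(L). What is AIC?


AIC = 2*7 - 2*(-214).
= 14 + 428 = 442.

442


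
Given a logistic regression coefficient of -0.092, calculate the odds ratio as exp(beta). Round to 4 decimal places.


exp(-0.092) = 0.9121.
So the odds ratio is 0.9121.

0.9121


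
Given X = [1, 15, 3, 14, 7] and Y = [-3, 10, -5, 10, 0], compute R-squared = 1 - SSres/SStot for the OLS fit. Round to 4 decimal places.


After computing the OLS fit (b0=-6.4000, b1=1.1000):
SSres = 11.6000, SStot = 205.2000.
R^2 = 1 - 11.6000/205.2000 = 0.9435.

0.9435


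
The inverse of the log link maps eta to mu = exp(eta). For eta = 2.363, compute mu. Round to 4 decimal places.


The inverse log link gives:
mu = exp(2.363) = 10.6228.

10.6228


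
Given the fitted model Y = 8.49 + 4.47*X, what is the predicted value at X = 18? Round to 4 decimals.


Substitute X = 18 into the equation:
Y = 8.49 + 4.47 * 18 = 8.49 + 80.4600 = 88.9500.

88.9500


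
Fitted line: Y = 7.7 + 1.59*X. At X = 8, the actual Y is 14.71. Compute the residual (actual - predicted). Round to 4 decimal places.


Predicted = 7.7 + 1.59 * 8 = 20.4200.
Residual = 14.71 - 20.4200 = -5.7100.

-5.7100


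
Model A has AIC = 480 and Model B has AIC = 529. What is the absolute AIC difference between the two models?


Compute |480 - 529| = 49.
Model A has the smaller AIC.

49


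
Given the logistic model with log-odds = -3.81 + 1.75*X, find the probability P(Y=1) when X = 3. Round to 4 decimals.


z = -3.81 + 1.75 * 3 = 1.4400.
Sigmoid: P = 1 / (1 + exp(-1.4400)) = 0.8085.

0.8085


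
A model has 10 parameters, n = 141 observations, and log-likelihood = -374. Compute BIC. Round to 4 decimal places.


k * ln(n) = 10 * ln(141) = 10 * 4.948760 = 49.487600.
-2 * loglik = -2 * (-374) = 748.
BIC = 49.487600 + 748 = 797.487600, which rounds to 797.4876.

797.4876


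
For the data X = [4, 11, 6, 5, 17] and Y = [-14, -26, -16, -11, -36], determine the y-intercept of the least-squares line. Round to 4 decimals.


First find the slope: b1 = -1.8703.
Means: xbar = 8.6000, ybar = -20.6000.
b0 = ybar - b1 * xbar = -20.6000 - -1.8703 * 8.6000 = -4.5154.

-4.5154


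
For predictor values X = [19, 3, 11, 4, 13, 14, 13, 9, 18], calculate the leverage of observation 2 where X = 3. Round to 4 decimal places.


Mean of X: xbar = 11.5556.
SXX = 244.2222.
For X = 3: h = 1/9 + (3 - 11.5556)^2/244.2222 = 0.4108.

0.4108


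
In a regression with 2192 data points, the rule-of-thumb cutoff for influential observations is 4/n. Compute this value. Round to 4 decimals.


Using the rule of thumb:
Threshold = 4 / 2192 = 0.0018.

0.0018


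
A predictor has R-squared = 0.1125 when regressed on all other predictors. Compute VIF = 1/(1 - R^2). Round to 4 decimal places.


Using VIF = 1/(1 - R^2_j):
1 - 0.1125 = 0.8875.
VIF = 1.1268.

1.1268


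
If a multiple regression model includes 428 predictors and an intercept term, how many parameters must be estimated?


Including the intercept, the model has 428 predictor coefficients + 1 intercept.
Total = 429.

429


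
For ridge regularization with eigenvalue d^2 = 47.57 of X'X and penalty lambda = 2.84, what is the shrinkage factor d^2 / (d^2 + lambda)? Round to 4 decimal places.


Denominator = d^2 + lambda = 47.57 + 2.84 = 50.4100.
Shrinkage = 47.57 / 50.4100 = 0.9437.

0.9437


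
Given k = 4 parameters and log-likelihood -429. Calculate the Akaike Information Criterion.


AIC = 2*4 - 2*(-429).
= 8 + 858 = 866.

866


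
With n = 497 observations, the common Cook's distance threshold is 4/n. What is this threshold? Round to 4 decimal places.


Cook's distance cutoff = 4/n = 4/497.
= 0.0080.

0.0080


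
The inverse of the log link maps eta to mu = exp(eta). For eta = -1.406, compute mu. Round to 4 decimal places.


The inverse log link gives:
mu = exp(-1.406) = 0.2451.

0.2451


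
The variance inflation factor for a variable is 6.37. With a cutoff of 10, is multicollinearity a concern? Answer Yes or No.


Compare VIF = 6.37 to the threshold of 10.
6.37 < 10, so the answer is No.

No


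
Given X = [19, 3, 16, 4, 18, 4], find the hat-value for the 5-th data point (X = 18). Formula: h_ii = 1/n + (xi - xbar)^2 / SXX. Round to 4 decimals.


n = 6, xbar = 10.6667.
SXX = sum((xi - xbar)^2) = 299.3333.
h = 1/6 + (18 - 10.6667)^2 / 299.3333 = 0.3463.

0.3463


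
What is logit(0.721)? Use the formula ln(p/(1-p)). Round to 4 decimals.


1 - p = 0.279.
p/(1-p) = 2.5842.
logit = ln(2.5842) = 0.9494.

0.9494


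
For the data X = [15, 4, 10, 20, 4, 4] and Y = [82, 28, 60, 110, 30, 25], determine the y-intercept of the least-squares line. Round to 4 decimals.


The slope is b1 = 5.0950.
Sample means are xbar = 9.5000 and ybar = 55.8333.
Intercept: b0 = 55.8333 - (5.0950)(9.5000) = 7.4305.

7.4305


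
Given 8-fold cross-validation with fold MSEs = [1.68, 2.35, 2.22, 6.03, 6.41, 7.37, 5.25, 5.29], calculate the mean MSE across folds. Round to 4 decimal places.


Add all fold MSEs: 36.6000.
Divide by k = 8: 36.6000/8 = 4.5750.

4.5750


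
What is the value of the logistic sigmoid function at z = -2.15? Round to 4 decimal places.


exp(2.1500) = 8.5849.
1 + exp(-z) = 9.5849.
sigmoid = 1/9.5849 = 0.1043.

0.1043


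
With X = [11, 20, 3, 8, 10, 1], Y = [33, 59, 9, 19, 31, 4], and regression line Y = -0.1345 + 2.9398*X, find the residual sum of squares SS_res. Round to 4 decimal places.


Compute predicted values, then residuals = yi - yhat_i.
Residuals: [0.7967, 0.3385, 0.3151, -4.3839, 1.7365, 1.1947].
SSres = sum(residual^2) = 24.5099.

24.5099


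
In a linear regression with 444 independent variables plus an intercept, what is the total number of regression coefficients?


Including the intercept, the model has 444 predictor coefficients + 1 intercept.
Total = 445.

445


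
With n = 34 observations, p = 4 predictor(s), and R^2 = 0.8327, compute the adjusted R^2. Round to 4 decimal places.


Adjusted R^2 = 1 - (1 - R^2) * (n-1)/(n-p-1).
(1 - R^2) = 0.1673.
(n-1)/(n-p-1) = 33/29.
(1 - R^2) * (n-1) = 0.1673 * 33 = 5.5209.
Divide by (n-p-1): 5.5209 / 29 = 0.1904.
Adj R^2 = 1 - 0.1904 = 0.8096.

0.8096


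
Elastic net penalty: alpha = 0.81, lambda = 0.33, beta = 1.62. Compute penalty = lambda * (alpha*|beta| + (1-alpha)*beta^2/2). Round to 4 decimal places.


Compute:
L1 = 0.81 * 1.62 = 1.3122.
L2 = 0.19 * 1.62^2 / 2 = 0.2493.
Penalty = 0.33 * (1.3122 + 0.2493) = 0.5153.

0.5153


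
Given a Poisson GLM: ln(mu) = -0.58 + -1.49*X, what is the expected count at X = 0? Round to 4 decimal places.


eta = -0.58 + -1.49 * 0 = -0.5800.
mu = exp(-0.5800) = 0.5599.

0.5599


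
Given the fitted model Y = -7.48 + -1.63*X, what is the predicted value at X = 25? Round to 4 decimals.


Predicted value:
Y = -7.48 + (-1.63)(25) = -7.48 + -40.7500 = -48.2300.

-48.2300


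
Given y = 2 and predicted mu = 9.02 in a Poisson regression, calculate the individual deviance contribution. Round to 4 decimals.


Compute y*ln(y/mu) = 2*ln(2/9.02) = 2*-1.506297 = -3.012594.
y - mu = -7.02.
D = 2*(-3.012594 - (-7.02)) = 8.014812, which rounds to 8.0148.

8.0148


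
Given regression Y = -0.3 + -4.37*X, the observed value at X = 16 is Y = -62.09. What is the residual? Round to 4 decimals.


Predicted = -0.3 + -4.37 * 16 = -70.2200.
Residual = -62.09 - -70.2200 = 8.1300.

8.1300


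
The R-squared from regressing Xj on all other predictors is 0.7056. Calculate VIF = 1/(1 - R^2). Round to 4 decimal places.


VIF = 1 / (1 - 0.7056).
= 1 / 0.2944 = 3.3967.

3.3967


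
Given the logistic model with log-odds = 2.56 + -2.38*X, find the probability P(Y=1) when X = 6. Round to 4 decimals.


z = 2.56 + -2.38 * 6 = -11.7200.
Sigmoid: P = 1 / (1 + exp(11.7200)) = 0.0000.

0.0000


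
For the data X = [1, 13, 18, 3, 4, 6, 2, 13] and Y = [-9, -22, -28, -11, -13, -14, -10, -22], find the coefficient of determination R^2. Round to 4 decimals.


Fit the OLS line: b0 = -7.8561, b1 = -1.1025.
SSres = 0.9532.
SStot = 338.8750.
R^2 = 1 - 0.9532/338.8750 = 0.9972.

0.9972


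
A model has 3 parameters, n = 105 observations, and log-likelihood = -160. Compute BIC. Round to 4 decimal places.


k * ln(n) = 3 * ln(105) = 3 * 4.653960 = 13.961880.
-2 * loglik = -2 * (-160) = 320.
BIC = 13.961880 + 320 = 333.961880, which rounds to 333.9619.

333.9619


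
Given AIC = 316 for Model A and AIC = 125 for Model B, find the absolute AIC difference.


Absolute difference = |316 - 125| = 191.
The model with lower AIC (B) is preferred.

191


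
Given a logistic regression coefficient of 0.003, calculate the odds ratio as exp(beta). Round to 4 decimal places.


The odds ratio is computed as:
OR = e^(0.003) = 1.0030.

1.0030


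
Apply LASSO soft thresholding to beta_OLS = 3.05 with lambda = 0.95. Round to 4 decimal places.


|beta_OLS| = 3.05.
lambda = 0.95.
Since |beta| > lambda, coefficient = sign(beta)*(|beta| - lambda) = 2.1000.
Result = 2.1000.

2.1000


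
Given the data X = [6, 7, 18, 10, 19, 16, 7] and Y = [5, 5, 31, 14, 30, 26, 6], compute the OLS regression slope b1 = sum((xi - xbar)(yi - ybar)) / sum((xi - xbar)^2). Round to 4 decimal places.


Calculate xbar = 11.8571, ybar = 16.7143.
S_xx = 190.8571, S_xy = 403.7143.
Using b1 = S_xy / S_xx = 403.7143 / 190.8571, we get b1 = 2.1153.

2.1153


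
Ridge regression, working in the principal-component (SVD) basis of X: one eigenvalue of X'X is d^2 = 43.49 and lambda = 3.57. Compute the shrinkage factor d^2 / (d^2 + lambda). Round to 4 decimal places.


Compute the denominator: 43.49 + 3.57 = 47.0600.
Shrinkage factor = 43.49 / 47.0600 = 0.9241.

0.9241


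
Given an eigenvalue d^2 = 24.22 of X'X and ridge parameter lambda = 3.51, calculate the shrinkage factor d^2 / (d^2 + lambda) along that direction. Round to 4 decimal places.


d^2 + lambda = 24.22 + 3.51 = 27.7300.
Shrinkage factor = 24.22/27.7300 = 0.8734.

0.8734


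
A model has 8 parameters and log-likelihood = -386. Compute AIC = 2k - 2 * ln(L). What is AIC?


AIC = 2*8 - 2*(-386).
= 16 + 772 = 788.

788


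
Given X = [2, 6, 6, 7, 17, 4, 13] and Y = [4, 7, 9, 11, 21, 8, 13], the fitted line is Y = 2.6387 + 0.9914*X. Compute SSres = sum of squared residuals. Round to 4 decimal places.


Compute predicted values, then residuals = yi - yhat_i.
Residuals: [-0.6215, -1.5871, 0.4129, 1.4215, 1.5075, 1.3957, -2.5269].
SSres = sum(residual^2) = 15.7021.

15.7021


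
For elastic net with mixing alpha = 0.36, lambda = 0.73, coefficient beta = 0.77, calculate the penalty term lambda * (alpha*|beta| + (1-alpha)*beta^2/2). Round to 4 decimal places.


Compute:
L1 = 0.36 * 0.77 = 0.2772.
L2 = 0.64 * 0.77^2 / 2 = 0.1897.
Penalty = 0.73 * (0.2772 + 0.1897) = 0.3409.

0.3409


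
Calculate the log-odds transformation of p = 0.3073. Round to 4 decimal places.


Compute the odds: 0.3073/0.6927 = 0.4436.
Take the natural log: ln(0.4436) = -0.8128.

-0.8128


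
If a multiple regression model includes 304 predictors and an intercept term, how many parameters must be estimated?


Including the intercept, the model has 304 predictor coefficients + 1 intercept.
Total = 305.

305


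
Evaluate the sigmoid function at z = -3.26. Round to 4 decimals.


exp(3.2600) = 26.0495.
1 + exp(-z) = 27.0495.
sigmoid = 1/27.0495 = 0.0370.

0.0370


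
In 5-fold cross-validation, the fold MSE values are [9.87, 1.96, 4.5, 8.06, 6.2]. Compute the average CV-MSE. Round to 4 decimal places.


Total MSE across folds = 30.5900.
CV-MSE = 30.5900/5 = 6.1180.

6.1180


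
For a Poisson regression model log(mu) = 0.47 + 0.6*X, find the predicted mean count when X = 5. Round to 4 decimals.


Compute eta = 0.47 + 0.6 * 5 = 3.4700.
Apply inverse link: mu = e^3.4700 = 32.1367.

32.1367


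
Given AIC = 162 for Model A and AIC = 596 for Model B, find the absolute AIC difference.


Absolute difference = |162 - 596| = 434.
The model with lower AIC (A) is preferred.

434


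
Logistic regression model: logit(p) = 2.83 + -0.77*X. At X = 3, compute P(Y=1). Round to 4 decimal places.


Compute z = 2.83 + (-0.77)(3) = 0.5200.
exp(-z) = 0.5945.
P = 1/(1 + 0.5945) = 0.6271.

0.6271


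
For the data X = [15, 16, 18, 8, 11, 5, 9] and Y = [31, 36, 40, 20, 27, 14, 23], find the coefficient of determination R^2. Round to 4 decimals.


Fit the OLS line: b0 = 5.0063, b1 = 1.9019.
SSres = 9.5538.
SStot = 499.4286.
R^2 = 1 - 9.5538/499.4286 = 0.9809.

0.9809


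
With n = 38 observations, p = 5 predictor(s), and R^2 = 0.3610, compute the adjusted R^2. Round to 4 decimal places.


Plug in: Adj R^2 = 1 - (1 - 0.3610) * 37/32.
= 1 - 0.6390 * 37/32
= 1 - 23.6430 / 32
= 1 - 0.7388 = 0.2612.

0.2612


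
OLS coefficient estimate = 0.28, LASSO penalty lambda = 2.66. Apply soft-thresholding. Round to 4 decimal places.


Check: |0.28| = 0.28 vs lambda = 2.66.
Since |beta| <= lambda, the coefficient is set to 0.
Soft-thresholded coefficient = 0.0000.

0.0000


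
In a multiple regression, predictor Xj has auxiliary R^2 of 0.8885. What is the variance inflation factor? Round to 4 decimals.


Using VIF = 1/(1 - R^2_j):
1 - 0.8885 = 0.1115.
VIF = 8.9686.

8.9686


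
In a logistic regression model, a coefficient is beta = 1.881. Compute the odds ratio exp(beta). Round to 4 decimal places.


Odds ratio = exp(beta) = exp(1.881).
= 6.5601.

6.5601


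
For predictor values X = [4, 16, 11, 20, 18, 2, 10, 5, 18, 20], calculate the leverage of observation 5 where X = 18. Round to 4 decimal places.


Compute xbar = 12.4000 with n = 10 observations.
SXX = 432.4000.
Leverage = 1/10 + (18 - 12.4000)^2/432.4000 = 0.1725.

0.1725


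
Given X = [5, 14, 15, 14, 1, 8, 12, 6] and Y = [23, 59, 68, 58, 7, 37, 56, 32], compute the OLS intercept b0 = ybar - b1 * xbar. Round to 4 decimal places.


First find the slope: b1 = 4.0925.
Means: xbar = 9.3750, ybar = 42.5000.
b0 = ybar - b1 * xbar = 42.5000 - 4.0925 * 9.3750 = 4.1332.

4.1332


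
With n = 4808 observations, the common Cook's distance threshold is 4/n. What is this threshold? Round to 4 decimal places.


Using the rule of thumb:
Threshold = 4 / 4808 = 0.0008.

0.0008


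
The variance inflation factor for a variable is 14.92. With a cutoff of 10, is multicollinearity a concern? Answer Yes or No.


Compare VIF = 14.92 to the threshold of 10.
14.92 >= 10, so the answer is Yes.

Yes


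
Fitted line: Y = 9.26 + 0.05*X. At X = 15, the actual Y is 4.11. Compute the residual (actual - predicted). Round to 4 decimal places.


Fitted value at X = 15 is yhat = 9.26 + 0.05*15 = 10.0100.
Residual = 4.11 - 10.0100 = -5.9000.

-5.9000


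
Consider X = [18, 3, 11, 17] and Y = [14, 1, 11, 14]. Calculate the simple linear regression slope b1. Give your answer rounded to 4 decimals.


Calculate xbar = 12.2500, ybar = 10.0000.
S_xx = 142.7500, S_xy = 124.0000.
Using b1 = S_xy / S_xx = 124.0000 / 142.7500, we get b1 = 0.8687.

0.8687


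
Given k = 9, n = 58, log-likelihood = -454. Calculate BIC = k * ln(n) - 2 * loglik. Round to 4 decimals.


ln(58) = 4.060443.
k * ln(n) = 9 * 4.060443 = 36.543987.
-2L = 908.
BIC = 36.543987 + 908 = 944.543987, which rounds to 944.5440.

944.5440


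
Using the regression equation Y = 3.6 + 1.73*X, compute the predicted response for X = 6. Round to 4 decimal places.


Predicted value:
Y = 3.6 + (1.73)(6) = 3.6 + 10.3800 = 13.9800.

13.9800


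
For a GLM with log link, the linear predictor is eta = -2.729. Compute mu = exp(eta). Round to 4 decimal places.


mu = exp(eta) = exp(-2.729).
= 0.0653.

0.0653


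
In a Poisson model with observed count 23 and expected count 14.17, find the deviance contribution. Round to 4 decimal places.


Compute y*ln(y/mu) = 23*ln(23/14.17) = 23*0.484367 = 11.140441.
y - mu = 8.83.
D = 2*(11.140441 - (8.83)) = 4.620882, which rounds to 4.6209.

4.6209


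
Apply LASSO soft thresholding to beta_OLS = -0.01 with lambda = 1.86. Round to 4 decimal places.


Check: |-0.01| = 0.01 vs lambda = 1.86.
Since |beta| <= lambda, the coefficient is set to 0.
Soft-thresholded coefficient = 0.0000.

0.0000


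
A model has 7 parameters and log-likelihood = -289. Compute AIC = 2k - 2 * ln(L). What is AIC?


AIC = 2*7 - 2*(-289).
= 14 + 578 = 592.

592


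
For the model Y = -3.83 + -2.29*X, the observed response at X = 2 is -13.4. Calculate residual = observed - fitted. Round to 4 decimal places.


Compute yhat = -3.83 + (-2.29)(2) = -8.4100.
Residual = actual - predicted = -13.4 - -8.4100 = -4.9900.

-4.9900


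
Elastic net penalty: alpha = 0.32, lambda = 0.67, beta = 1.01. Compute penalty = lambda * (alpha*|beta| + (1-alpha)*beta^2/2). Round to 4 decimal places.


Compute:
L1 = 0.32 * 1.01 = 0.3232.
L2 = 0.68 * 1.01^2 / 2 = 0.3468.
Penalty = 0.67 * (0.3232 + 0.3468) = 0.4489.

0.4489


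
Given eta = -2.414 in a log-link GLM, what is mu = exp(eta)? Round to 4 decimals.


mu = exp(eta) = exp(-2.414).
= 0.0895.

0.0895


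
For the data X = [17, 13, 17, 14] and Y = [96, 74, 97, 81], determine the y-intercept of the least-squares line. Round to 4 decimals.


First find the slope: b1 = 5.4902.
Means: xbar = 15.2500, ybar = 87.0000.
b0 = ybar - b1 * xbar = 87.0000 - 5.4902 * 15.2500 = 3.2745.

3.2745


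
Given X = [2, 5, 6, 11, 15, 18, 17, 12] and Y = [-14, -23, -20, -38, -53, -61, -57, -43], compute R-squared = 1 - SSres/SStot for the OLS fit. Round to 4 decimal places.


After computing the OLS fit (b0=-6.0770, b1=-3.0277):
SSres = 29.6879, SStot = 2261.8750.
R^2 = 1 - 29.6879/2261.8750 = 0.9869.

0.9869


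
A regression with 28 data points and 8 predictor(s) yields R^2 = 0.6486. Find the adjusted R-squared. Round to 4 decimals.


Using the formula:
(1 - 0.6486) = 0.3514.
Multiply by 27/19: 0.3514 * 27 = 9.4878, then 9.4878 / 19 = 0.4994.
Adj R^2 = 1 - 0.4994 = 0.5006.

0.5006


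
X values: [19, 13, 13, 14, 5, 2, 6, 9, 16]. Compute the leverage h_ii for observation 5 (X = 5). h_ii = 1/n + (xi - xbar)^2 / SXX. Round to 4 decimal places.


n = 9, xbar = 10.7778.
SXX = sum((xi - xbar)^2) = 251.5556.
h = 1/9 + (5 - 10.7778)^2 / 251.5556 = 0.2438.

0.2438


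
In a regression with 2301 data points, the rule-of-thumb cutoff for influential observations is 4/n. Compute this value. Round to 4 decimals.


Using the rule of thumb:
Threshold = 4 / 2301 = 0.0017.

0.0017


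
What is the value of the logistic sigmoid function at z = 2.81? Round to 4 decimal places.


exp(-2.8100) = 0.0602.
1 + exp(-z) = 1.0602.
sigmoid = 1/1.0602 = 0.9432.

0.9432


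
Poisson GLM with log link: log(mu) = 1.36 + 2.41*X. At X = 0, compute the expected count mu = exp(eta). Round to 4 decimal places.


eta = 1.36 + 2.41 * 0 = 1.3600.
mu = exp(1.3600) = 3.8962.

3.8962


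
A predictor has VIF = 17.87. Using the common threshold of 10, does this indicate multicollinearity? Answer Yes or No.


Compare VIF = 17.87 to the threshold of 10.
17.87 >= 10, so the answer is Yes.

Yes


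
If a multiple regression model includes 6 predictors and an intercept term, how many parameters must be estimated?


Including the intercept, the model has 6 predictor coefficients + 1 intercept.
Total = 7.

7


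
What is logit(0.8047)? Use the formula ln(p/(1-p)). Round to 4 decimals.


The odds are p/(1-p) = 0.8047 / 0.1953 = 4.1203.
logit(p) = ln(4.1203) = 1.4159.

1.4159


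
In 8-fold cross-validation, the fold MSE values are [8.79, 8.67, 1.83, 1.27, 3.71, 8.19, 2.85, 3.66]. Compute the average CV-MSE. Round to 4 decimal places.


Total MSE across folds = 38.9700.
CV-MSE = 38.9700/8 = 4.8713.

4.8713


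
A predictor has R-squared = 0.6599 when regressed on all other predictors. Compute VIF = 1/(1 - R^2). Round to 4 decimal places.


VIF = 1 / (1 - 0.6599).
= 1 / 0.3401 = 2.9403.

2.9403


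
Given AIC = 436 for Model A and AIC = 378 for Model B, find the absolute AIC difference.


|AIC_A - AIC_B| = |436 - 378| = 58.
Model B is preferred (lower AIC).

58


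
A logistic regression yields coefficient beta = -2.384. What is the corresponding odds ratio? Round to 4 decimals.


Odds ratio = exp(beta) = exp(-2.384).
= 0.0922.

0.0922


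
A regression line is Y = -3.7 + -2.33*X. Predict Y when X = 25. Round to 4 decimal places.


Predicted value:
Y = -3.7 + (-2.33)(25) = -3.7 + -58.2500 = -61.9500.

-61.9500


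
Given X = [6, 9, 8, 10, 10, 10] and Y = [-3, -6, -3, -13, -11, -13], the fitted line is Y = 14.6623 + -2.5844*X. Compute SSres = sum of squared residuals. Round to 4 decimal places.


For each point, residual = actual - predicted.
Residuals: [-2.1559, 2.5973, 3.0129, -1.8183, 0.1817, -1.8183].
Sum of squared residuals = 27.1169.

27.1169


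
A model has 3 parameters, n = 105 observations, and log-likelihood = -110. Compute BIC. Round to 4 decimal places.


k * ln(n) = 3 * ln(105) = 3 * 4.653960 = 13.961880.
-2 * loglik = -2 * (-110) = 220.
BIC = 13.961880 + 220 = 233.961880, which rounds to 233.9619.

233.9619


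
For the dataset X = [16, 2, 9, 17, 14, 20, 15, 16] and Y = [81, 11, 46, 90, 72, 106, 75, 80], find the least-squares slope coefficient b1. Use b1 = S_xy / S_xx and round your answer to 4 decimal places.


First compute the means: xbar = 13.6250, ybar = 70.1250.
Then S_xx = sum((xi - xbar)^2) = 221.8750.
S_xy = sum((xi - xbar)(yi - ybar)) = 1151.3750.
b1 = S_xy / S_xx = 1151.3750 / 221.8750 = 5.1893.

5.1893


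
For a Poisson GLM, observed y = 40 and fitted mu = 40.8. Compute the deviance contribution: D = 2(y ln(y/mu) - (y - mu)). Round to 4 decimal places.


First: ln(40/40.8) = -0.019803.
Then: 40 * -0.019803 = -0.792120.
y - mu = 40 - 40.8 = -0.8.
D = 2(-0.792120 - -0.8) = 0.015760, which rounds to 0.0158.

0.0158


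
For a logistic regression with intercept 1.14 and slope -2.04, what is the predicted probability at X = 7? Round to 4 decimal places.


z = 1.14 + -2.04 * 7 = -13.1400.
Sigmoid: P = 1 / (1 + exp(13.1400)) = 0.0000.

0.0000


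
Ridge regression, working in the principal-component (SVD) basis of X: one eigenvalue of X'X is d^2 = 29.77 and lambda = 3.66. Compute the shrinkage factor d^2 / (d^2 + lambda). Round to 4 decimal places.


d^2 + lambda = 29.77 + 3.66 = 33.4300.
Shrinkage factor = 29.77/33.4300 = 0.8905.

0.8905


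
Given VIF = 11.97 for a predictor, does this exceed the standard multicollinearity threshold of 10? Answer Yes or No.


The threshold is 10.
VIF = 11.97 is >= 10.
Multicollinearity indication: Yes.

Yes


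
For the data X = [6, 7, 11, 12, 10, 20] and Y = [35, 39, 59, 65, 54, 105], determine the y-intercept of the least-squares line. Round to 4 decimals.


Compute b1 = 5.0403 from the OLS formula.
With xbar = 11.0000 and ybar = 59.5000, the intercept is:
b0 = 59.5000 - 5.0403 * 11.0000 = 4.0565.

4.0565


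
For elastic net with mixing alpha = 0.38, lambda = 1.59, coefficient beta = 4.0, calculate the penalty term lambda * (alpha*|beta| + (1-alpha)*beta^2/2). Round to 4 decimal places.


Compute:
L1 = 0.38 * 4.0 = 1.5200.
L2 = 0.62 * 4.0^2 / 2 = 4.9600.
Penalty = 1.59 * (1.5200 + 4.9600) = 10.3032.

10.3032


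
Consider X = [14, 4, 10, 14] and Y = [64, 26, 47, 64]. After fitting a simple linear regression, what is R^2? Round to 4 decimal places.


After computing the OLS fit (b0=10.2090, b1=3.8134):
SSres = 2.4179, SStot = 976.7500.
R^2 = 1 - 2.4179/976.7500 = 0.9975.

0.9975


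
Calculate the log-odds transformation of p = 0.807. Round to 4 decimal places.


1 - p = 0.193.
p/(1-p) = 4.1813.
logit = ln(4.1813) = 1.4306.

1.4306


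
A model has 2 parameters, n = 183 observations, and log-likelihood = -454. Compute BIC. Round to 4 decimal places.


Compute k*ln(n) = 2*ln(183) = 2*5.209486 = 10.418972.
Then -2*loglik = 908.
BIC = 10.418972 + 908 = 918.418972, which rounds to 918.4190.

918.4190


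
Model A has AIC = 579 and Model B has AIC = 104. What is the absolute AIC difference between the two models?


Absolute difference = |579 - 104| = 475.
The model with lower AIC (B) is preferred.

475


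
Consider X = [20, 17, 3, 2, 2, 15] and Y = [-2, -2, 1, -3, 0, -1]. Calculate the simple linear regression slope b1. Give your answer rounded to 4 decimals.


First compute the means: xbar = 9.8333, ybar = -1.1667.
Then S_xx = sum((xi - xbar)^2) = 350.8333.
S_xy = sum((xi - xbar)(yi - ybar)) = -23.1667.
b1 = S_xy / S_xx = -23.1667 / 350.8333 = -0.0660.

-0.0660


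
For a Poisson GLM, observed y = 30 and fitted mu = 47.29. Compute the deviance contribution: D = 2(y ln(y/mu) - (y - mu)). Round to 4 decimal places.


First: ln(30/47.29) = -0.455101.
Then: 30 * -0.455101 = -13.653030.
y - mu = 30 - 47.29 = -17.29.
D = 2(-13.653030 - -17.29) = 7.273940, which rounds to 7.2739.

7.2739


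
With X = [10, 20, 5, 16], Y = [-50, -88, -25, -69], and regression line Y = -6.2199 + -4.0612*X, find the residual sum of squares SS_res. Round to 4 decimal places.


For each point, residual = actual - predicted.
Residuals: [-3.1681, -0.5561, 1.5259, 2.1991].
Sum of squared residuals = 17.5105.

17.5105


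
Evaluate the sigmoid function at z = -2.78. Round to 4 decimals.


Compute exp(2.7800) = 16.1190.
Sigmoid = 1 / (1 + 16.1190) = 1 / 17.1190 = 0.0584.

0.0584


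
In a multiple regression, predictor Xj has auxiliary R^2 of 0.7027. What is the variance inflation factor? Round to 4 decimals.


Denominator: 1 - 0.7027 = 0.2973.
VIF = 1 / 0.2973 = 3.3636.

3.3636


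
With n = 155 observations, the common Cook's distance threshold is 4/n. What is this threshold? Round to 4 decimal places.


Using the rule of thumb:
Threshold = 4 / 155 = 0.0258.

0.0258


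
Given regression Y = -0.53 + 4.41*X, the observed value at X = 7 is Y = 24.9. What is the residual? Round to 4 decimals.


Fitted value at X = 7 is yhat = -0.53 + 4.41*7 = 30.3400.
Residual = 24.9 - 30.3400 = -5.4400.

-5.4400


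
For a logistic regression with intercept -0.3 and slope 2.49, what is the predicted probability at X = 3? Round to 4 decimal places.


z = -0.3 + 2.49 * 3 = 7.1700.
Sigmoid: P = 1 / (1 + exp(-7.1700)) = 0.9992.

0.9992


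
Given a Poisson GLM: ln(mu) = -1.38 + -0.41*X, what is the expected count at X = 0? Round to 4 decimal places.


Linear predictor: eta = -1.38 + (-0.41)(0) = -1.3800.
Expected count: mu = exp(-1.3800) = 0.2516.

0.2516


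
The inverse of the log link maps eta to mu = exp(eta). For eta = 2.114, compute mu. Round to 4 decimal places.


The inverse log link gives:
mu = exp(2.114) = 8.2813.

8.2813


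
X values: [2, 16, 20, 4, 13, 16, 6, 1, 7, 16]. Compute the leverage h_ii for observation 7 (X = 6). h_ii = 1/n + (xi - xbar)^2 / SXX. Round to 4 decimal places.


n = 10, xbar = 10.1000.
SXX = sum((xi - xbar)^2) = 422.9000.
h = 1/10 + (6 - 10.1000)^2 / 422.9000 = 0.1397.

0.1397


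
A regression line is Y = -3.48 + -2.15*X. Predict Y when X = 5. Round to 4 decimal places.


Substitute X = 5 into the equation:
Y = -3.48 + -2.15 * 5 = -3.48 + -10.7500 = -14.2300.

-14.2300
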